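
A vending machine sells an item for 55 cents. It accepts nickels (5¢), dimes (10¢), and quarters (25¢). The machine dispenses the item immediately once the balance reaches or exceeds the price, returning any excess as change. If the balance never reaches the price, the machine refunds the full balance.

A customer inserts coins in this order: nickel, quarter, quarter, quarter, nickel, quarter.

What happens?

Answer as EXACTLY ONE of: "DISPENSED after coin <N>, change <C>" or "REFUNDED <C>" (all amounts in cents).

Price: 55¢
Coin 1 (nickel, 5¢): balance = 5¢
Coin 2 (quarter, 25¢): balance = 30¢
Coin 3 (quarter, 25¢): balance = 55¢
  → balance >= price → DISPENSE, change = 55 - 55 = 0¢

Answer: DISPENSED after coin 3, change 0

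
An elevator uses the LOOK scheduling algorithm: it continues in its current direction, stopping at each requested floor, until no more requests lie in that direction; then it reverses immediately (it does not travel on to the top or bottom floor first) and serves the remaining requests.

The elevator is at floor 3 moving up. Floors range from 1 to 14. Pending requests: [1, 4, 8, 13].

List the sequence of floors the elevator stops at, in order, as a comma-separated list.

Answer: 4, 8, 13, 1

Derivation:
Current: 3, moving UP
Serve above first (ascending): [4, 8, 13]
Then reverse, serve below (descending): [1]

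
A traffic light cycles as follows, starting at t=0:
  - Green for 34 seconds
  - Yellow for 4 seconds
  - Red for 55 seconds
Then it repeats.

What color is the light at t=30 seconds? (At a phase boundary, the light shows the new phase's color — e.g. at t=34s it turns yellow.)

Cycle length = 34 + 4 + 55 = 93s
t = 30, phase_t = 30 mod 93 = 30
30 < 34 (green end) → GREEN

Answer: green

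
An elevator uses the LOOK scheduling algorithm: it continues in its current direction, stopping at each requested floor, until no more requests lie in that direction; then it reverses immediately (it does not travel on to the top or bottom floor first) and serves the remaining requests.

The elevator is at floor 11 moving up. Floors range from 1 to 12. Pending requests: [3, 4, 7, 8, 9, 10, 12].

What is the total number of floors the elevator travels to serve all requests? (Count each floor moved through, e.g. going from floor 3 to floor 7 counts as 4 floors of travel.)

Answer: 10

Derivation:
Start at floor 11 moving up, LOOK stop order: [12, 10, 9, 8, 7, 4, 3]
  11 → 12: |12-11| = 1, total = 1
  12 → 10: |10-12| = 2, total = 3
  10 → 9: |9-10| = 1, total = 4
  9 → 8: |8-9| = 1, total = 5
  8 → 7: |7-8| = 1, total = 6
  7 → 4: |4-7| = 3, total = 9
  4 → 3: |3-4| = 1, total = 10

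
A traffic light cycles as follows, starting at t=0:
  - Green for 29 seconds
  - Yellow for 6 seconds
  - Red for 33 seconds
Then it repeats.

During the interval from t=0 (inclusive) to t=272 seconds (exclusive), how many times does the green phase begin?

Cycle = 29+6+33 = 68s
green phase starts at t = k*68 + 0 for k=0,1,2,...
Need k*68+0 < 272 → k < 4.000
k ∈ {0, ..., 3} → 4 starts

Answer: 4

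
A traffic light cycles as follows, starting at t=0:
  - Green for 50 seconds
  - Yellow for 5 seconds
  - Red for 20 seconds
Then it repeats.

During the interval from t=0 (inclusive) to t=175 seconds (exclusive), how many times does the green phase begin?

Answer: 3

Derivation:
Cycle = 50+5+20 = 75s
green phase starts at t = k*75 + 0 for k=0,1,2,...
Need k*75+0 < 175 → k < 2.333
k ∈ {0, ..., 2} → 3 starts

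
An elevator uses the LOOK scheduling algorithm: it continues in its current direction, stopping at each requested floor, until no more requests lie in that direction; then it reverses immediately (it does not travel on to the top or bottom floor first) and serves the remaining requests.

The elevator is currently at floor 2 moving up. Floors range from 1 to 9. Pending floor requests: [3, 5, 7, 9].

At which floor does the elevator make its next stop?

Answer: 3

Derivation:
Current floor: 2, direction: up
Requests above: [3, 5, 7, 9]
Requests below: []
Moving up and requests lie above → nearest above is min([3, 5, 7, 9]) = 3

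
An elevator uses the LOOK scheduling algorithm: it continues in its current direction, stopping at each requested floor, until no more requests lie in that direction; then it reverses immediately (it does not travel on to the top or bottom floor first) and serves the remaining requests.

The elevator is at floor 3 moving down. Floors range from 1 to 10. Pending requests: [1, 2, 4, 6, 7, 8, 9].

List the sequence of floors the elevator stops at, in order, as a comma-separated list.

Current: 3, moving DOWN
Serve below first (descending): [2, 1]
Then reverse, serve above (ascending): [4, 6, 7, 8, 9]

Answer: 2, 1, 4, 6, 7, 8, 9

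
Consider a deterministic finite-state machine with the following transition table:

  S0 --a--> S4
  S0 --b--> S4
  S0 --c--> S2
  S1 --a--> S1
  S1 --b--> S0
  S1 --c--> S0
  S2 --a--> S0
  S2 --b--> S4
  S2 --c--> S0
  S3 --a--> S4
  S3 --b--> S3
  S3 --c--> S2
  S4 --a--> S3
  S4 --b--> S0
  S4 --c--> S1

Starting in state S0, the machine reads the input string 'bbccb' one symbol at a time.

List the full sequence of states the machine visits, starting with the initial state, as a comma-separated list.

Answer: S0, S4, S0, S2, S0, S4

Derivation:
Start: S0
  read 'b': S0 --b--> S4
  read 'b': S4 --b--> S0
  read 'c': S0 --c--> S2
  read 'c': S2 --c--> S0
  read 'b': S0 --b--> S4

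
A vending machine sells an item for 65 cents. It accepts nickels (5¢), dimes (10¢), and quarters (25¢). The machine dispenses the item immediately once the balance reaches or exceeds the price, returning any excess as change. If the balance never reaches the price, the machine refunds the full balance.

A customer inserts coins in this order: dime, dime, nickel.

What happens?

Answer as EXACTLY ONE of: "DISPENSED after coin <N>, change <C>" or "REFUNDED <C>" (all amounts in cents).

Answer: REFUNDED 25

Derivation:
Price: 65¢
Coin 1 (dime, 10¢): balance = 10¢
Coin 2 (dime, 10¢): balance = 20¢
Coin 3 (nickel, 5¢): balance = 25¢
All coins inserted, balance 25¢ < price 65¢ → REFUND 25¢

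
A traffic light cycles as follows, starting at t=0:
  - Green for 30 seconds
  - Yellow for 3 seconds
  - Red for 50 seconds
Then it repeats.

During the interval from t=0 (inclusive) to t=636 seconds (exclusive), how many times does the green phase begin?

Answer: 8

Derivation:
Cycle = 30+3+50 = 83s
green phase starts at t = k*83 + 0 for k=0,1,2,...
Need k*83+0 < 636 → k < 7.663
k ∈ {0, ..., 7} → 8 starts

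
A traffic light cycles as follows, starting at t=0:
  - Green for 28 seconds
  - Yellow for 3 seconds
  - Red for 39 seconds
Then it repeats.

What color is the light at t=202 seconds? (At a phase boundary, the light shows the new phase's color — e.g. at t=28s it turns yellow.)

Answer: red

Derivation:
Cycle length = 28 + 3 + 39 = 70s
t = 202, phase_t = 202 mod 70 = 62
62 >= 31 → RED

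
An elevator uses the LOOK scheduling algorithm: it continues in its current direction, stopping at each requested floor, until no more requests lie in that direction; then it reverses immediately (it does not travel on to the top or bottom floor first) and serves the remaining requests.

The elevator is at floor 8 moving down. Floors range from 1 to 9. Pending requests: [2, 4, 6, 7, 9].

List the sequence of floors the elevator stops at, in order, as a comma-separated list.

Answer: 7, 6, 4, 2, 9

Derivation:
Current: 8, moving DOWN
Serve below first (descending): [7, 6, 4, 2]
Then reverse, serve above (ascending): [9]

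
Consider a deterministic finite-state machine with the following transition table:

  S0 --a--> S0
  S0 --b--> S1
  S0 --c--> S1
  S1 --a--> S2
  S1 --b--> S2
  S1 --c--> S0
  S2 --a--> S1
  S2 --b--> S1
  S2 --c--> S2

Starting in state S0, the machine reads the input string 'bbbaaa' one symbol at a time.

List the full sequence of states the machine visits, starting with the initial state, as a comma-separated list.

Start: S0
  read 'b': S0 --b--> S1
  read 'b': S1 --b--> S2
  read 'b': S2 --b--> S1
  read 'a': S1 --a--> S2
  read 'a': S2 --a--> S1
  read 'a': S1 --a--> S2

Answer: S0, S1, S2, S1, S2, S1, S2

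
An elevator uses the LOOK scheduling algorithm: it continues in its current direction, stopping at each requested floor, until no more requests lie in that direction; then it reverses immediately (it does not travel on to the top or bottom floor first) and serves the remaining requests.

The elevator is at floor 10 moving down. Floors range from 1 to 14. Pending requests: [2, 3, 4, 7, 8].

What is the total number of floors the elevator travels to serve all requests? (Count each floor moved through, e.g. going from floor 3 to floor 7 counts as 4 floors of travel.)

Start at floor 10 moving down, LOOK stop order: [8, 7, 4, 3, 2]
  10 → 8: |8-10| = 2, total = 2
  8 → 7: |7-8| = 1, total = 3
  7 → 4: |4-7| = 3, total = 6
  4 → 3: |3-4| = 1, total = 7
  3 → 2: |2-3| = 1, total = 8

Answer: 8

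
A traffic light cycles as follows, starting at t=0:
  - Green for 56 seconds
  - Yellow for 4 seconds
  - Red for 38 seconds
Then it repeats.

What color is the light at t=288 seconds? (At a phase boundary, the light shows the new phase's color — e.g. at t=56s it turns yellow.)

Answer: red

Derivation:
Cycle length = 56 + 4 + 38 = 98s
t = 288, phase_t = 288 mod 98 = 92
92 >= 60 → RED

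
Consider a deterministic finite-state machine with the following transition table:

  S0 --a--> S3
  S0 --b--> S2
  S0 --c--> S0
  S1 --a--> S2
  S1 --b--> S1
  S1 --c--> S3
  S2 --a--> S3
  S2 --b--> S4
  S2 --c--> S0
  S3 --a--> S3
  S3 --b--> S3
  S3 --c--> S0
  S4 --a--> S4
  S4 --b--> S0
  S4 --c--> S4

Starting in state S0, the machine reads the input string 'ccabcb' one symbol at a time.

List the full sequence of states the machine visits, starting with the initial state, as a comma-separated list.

Answer: S0, S0, S0, S3, S3, S0, S2

Derivation:
Start: S0
  read 'c': S0 --c--> S0
  read 'c': S0 --c--> S0
  read 'a': S0 --a--> S3
  read 'b': S3 --b--> S3
  read 'c': S3 --c--> S0
  read 'b': S0 --b--> S2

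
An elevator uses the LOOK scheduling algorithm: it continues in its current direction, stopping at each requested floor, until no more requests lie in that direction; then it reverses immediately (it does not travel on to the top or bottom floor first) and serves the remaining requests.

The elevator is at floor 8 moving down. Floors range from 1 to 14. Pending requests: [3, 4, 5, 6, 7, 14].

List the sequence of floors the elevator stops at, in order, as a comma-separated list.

Current: 8, moving DOWN
Serve below first (descending): [7, 6, 5, 4, 3]
Then reverse, serve above (ascending): [14]

Answer: 7, 6, 5, 4, 3, 14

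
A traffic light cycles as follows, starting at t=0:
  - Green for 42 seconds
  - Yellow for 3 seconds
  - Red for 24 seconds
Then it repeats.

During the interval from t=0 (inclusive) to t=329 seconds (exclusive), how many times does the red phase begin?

Cycle = 42+3+24 = 69s
red phase starts at t = k*69 + 45 for k=0,1,2,...
Need k*69+45 < 329 → k < 4.116
k ∈ {0, ..., 4} → 5 starts

Answer: 5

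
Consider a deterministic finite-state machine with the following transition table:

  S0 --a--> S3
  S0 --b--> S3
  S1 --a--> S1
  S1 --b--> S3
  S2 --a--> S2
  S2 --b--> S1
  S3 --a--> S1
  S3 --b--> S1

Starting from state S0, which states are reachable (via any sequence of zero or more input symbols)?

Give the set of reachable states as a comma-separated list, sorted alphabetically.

BFS from S0:
  visit S0: S0--a-->S3 (new), S0--b-->S3 (seen)
  visit S3: S3--a-->S1 (new), S3--b-->S1 (seen)
  visit S1: S1--a-->S1 (seen), S1--b-->S3 (seen)

Answer: S0, S1, S3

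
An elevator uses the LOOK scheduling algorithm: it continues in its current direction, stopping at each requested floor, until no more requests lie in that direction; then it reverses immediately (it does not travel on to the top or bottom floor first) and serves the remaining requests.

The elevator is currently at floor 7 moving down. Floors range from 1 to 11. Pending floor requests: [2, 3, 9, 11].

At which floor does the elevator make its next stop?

Current floor: 7, direction: down
Requests above: [9, 11]
Requests below: [2, 3]
Moving down and requests lie below → nearest below is max([2, 3]) = 3

Answer: 3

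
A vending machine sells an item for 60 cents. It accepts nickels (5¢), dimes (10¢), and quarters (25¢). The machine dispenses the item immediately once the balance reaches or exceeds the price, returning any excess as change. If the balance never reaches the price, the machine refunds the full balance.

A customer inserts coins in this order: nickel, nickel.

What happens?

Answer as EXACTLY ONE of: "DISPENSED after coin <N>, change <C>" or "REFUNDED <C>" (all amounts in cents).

Price: 60¢
Coin 1 (nickel, 5¢): balance = 5¢
Coin 2 (nickel, 5¢): balance = 10¢
All coins inserted, balance 10¢ < price 60¢ → REFUND 10¢

Answer: REFUNDED 10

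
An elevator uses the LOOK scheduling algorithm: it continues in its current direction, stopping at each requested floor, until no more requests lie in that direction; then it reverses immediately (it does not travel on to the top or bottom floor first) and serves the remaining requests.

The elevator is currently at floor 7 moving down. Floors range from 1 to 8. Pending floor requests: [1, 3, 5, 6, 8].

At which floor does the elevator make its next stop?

Answer: 6

Derivation:
Current floor: 7, direction: down
Requests above: [8]
Requests below: [1, 3, 5, 6]
Moving down and requests lie below → nearest below is max([1, 3, 5, 6]) = 6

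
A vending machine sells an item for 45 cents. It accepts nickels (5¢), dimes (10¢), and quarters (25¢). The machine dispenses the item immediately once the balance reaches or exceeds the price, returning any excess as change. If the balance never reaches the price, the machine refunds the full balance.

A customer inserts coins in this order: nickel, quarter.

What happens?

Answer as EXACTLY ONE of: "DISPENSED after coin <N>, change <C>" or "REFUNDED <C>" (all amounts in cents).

Price: 45¢
Coin 1 (nickel, 5¢): balance = 5¢
Coin 2 (quarter, 25¢): balance = 30¢
All coins inserted, balance 30¢ < price 45¢ → REFUND 30¢

Answer: REFUNDED 30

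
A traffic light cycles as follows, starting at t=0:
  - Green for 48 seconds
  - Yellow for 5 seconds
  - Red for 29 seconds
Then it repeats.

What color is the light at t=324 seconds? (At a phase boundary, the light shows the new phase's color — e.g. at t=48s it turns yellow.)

Answer: red

Derivation:
Cycle length = 48 + 5 + 29 = 82s
t = 324, phase_t = 324 mod 82 = 78
78 >= 53 → RED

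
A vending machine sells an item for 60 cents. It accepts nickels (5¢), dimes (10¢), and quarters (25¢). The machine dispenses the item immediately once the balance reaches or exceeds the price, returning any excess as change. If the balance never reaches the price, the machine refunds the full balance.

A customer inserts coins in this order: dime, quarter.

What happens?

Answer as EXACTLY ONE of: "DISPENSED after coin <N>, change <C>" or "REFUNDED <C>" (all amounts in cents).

Answer: REFUNDED 35

Derivation:
Price: 60¢
Coin 1 (dime, 10¢): balance = 10¢
Coin 2 (quarter, 25¢): balance = 35¢
All coins inserted, balance 35¢ < price 60¢ → REFUND 35¢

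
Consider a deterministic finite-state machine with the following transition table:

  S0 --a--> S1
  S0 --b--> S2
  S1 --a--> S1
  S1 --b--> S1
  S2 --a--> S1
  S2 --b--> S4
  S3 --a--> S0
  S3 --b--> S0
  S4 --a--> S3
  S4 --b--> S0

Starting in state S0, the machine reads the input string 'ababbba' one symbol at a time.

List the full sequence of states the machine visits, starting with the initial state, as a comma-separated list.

Answer: S0, S1, S1, S1, S1, S1, S1, S1

Derivation:
Start: S0
  read 'a': S0 --a--> S1
  read 'b': S1 --b--> S1
  read 'a': S1 --a--> S1
  read 'b': S1 --b--> S1
  read 'b': S1 --b--> S1
  read 'b': S1 --b--> S1
  read 'a': S1 --a--> S1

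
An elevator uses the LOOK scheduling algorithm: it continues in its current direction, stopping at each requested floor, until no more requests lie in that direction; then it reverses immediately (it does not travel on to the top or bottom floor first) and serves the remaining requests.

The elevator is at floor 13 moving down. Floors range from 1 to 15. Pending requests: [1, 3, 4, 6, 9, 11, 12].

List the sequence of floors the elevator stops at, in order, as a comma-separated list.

Answer: 12, 11, 9, 6, 4, 3, 1

Derivation:
Current: 13, moving DOWN
Serve below first (descending): [12, 11, 9, 6, 4, 3, 1]
Then reverse, serve above (ascending): []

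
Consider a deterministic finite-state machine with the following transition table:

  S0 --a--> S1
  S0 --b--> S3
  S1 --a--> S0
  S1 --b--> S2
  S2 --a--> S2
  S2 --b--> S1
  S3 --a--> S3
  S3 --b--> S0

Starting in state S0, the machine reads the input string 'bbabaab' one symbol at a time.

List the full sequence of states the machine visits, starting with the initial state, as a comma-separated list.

Start: S0
  read 'b': S0 --b--> S3
  read 'b': S3 --b--> S0
  read 'a': S0 --a--> S1
  read 'b': S1 --b--> S2
  read 'a': S2 --a--> S2
  read 'a': S2 --a--> S2
  read 'b': S2 --b--> S1

Answer: S0, S3, S0, S1, S2, S2, S2, S1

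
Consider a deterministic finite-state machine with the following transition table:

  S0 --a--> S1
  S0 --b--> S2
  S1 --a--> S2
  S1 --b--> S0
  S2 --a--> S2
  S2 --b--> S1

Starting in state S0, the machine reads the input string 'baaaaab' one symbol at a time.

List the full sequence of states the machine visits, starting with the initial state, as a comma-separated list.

Answer: S0, S2, S2, S2, S2, S2, S2, S1

Derivation:
Start: S0
  read 'b': S0 --b--> S2
  read 'a': S2 --a--> S2
  read 'a': S2 --a--> S2
  read 'a': S2 --a--> S2
  read 'a': S2 --a--> S2
  read 'a': S2 --a--> S2
  read 'b': S2 --b--> S1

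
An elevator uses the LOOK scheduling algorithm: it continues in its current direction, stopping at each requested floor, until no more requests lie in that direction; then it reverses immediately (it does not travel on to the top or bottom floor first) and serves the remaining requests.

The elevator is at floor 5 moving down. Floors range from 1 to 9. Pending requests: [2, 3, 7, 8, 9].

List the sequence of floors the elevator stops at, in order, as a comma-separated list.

Answer: 3, 2, 7, 8, 9

Derivation:
Current: 5, moving DOWN
Serve below first (descending): [3, 2]
Then reverse, serve above (ascending): [7, 8, 9]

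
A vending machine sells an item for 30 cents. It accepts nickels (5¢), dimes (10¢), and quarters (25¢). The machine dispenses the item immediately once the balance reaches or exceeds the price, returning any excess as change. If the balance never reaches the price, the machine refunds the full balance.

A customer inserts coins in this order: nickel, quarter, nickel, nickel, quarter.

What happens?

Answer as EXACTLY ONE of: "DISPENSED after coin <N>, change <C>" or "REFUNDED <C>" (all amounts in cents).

Answer: DISPENSED after coin 2, change 0

Derivation:
Price: 30¢
Coin 1 (nickel, 5¢): balance = 5¢
Coin 2 (quarter, 25¢): balance = 30¢
  → balance >= price → DISPENSE, change = 30 - 30 = 0¢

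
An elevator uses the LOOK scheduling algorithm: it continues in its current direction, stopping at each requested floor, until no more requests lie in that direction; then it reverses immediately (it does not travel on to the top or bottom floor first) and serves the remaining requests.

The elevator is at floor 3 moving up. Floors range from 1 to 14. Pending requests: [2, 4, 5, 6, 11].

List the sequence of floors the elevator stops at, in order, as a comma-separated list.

Current: 3, moving UP
Serve above first (ascending): [4, 5, 6, 11]
Then reverse, serve below (descending): [2]

Answer: 4, 5, 6, 11, 2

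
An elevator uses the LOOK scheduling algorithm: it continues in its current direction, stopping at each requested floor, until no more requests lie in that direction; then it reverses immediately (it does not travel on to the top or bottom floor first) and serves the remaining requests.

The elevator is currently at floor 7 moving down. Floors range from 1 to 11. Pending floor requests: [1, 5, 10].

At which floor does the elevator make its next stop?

Answer: 5

Derivation:
Current floor: 7, direction: down
Requests above: [10]
Requests below: [1, 5]
Moving down and requests lie below → nearest below is max([1, 5]) = 5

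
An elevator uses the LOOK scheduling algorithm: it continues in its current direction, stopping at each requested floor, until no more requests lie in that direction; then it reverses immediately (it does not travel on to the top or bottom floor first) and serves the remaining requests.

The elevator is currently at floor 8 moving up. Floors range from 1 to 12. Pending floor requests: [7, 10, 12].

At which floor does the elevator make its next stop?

Current floor: 8, direction: up
Requests above: [10, 12]
Requests below: [7]
Moving up and requests lie above → nearest above is min([10, 12]) = 10

Answer: 10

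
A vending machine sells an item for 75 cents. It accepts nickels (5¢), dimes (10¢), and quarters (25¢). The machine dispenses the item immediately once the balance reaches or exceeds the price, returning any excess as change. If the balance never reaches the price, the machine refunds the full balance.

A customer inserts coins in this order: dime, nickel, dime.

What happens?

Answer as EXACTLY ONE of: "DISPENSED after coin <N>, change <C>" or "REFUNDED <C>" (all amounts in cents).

Answer: REFUNDED 25

Derivation:
Price: 75¢
Coin 1 (dime, 10¢): balance = 10¢
Coin 2 (nickel, 5¢): balance = 15¢
Coin 3 (dime, 10¢): balance = 25¢
All coins inserted, balance 25¢ < price 75¢ → REFUND 25¢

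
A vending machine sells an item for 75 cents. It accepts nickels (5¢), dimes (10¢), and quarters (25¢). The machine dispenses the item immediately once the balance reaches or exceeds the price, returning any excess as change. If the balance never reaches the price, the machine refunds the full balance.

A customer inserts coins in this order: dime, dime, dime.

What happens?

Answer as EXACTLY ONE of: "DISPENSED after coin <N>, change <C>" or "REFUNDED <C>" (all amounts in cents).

Price: 75¢
Coin 1 (dime, 10¢): balance = 10¢
Coin 2 (dime, 10¢): balance = 20¢
Coin 3 (dime, 10¢): balance = 30¢
All coins inserted, balance 30¢ < price 75¢ → REFUND 30¢

Answer: REFUNDED 30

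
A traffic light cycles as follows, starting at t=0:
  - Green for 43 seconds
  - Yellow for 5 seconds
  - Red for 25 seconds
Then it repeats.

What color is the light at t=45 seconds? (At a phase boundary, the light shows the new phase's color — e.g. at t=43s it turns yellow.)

Answer: yellow

Derivation:
Cycle length = 43 + 5 + 25 = 73s
t = 45, phase_t = 45 mod 73 = 45
43 <= 45 < 48 (yellow end) → YELLOW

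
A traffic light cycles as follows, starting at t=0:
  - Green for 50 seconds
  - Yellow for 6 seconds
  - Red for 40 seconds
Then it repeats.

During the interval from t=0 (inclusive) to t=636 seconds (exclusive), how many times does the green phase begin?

Answer: 7

Derivation:
Cycle = 50+6+40 = 96s
green phase starts at t = k*96 + 0 for k=0,1,2,...
Need k*96+0 < 636 → k < 6.625
k ∈ {0, ..., 6} → 7 starts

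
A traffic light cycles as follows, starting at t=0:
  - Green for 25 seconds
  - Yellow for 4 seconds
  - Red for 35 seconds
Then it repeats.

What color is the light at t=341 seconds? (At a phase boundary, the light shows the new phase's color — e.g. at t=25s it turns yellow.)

Answer: green

Derivation:
Cycle length = 25 + 4 + 35 = 64s
t = 341, phase_t = 341 mod 64 = 21
21 < 25 (green end) → GREEN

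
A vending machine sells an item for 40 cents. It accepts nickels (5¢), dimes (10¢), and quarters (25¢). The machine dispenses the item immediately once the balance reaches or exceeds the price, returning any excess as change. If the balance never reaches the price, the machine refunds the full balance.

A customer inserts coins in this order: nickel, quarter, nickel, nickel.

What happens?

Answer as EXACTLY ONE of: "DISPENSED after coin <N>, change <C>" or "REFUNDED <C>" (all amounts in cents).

Answer: DISPENSED after coin 4, change 0

Derivation:
Price: 40¢
Coin 1 (nickel, 5¢): balance = 5¢
Coin 2 (quarter, 25¢): balance = 30¢
Coin 3 (nickel, 5¢): balance = 35¢
Coin 4 (nickel, 5¢): balance = 40¢
  → balance >= price → DISPENSE, change = 40 - 40 = 0¢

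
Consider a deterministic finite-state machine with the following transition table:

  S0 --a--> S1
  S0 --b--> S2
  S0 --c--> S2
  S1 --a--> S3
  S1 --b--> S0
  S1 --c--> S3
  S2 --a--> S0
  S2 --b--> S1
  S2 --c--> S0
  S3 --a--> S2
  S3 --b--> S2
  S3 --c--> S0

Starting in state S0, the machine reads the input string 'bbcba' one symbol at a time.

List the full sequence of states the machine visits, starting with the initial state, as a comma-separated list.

Start: S0
  read 'b': S0 --b--> S2
  read 'b': S2 --b--> S1
  read 'c': S1 --c--> S3
  read 'b': S3 --b--> S2
  read 'a': S2 --a--> S0

Answer: S0, S2, S1, S3, S2, S0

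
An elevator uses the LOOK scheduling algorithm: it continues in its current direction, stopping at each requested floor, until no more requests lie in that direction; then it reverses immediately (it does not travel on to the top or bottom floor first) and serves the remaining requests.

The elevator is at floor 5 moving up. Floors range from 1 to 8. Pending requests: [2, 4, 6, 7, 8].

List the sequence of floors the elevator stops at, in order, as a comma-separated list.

Answer: 6, 7, 8, 4, 2

Derivation:
Current: 5, moving UP
Serve above first (ascending): [6, 7, 8]
Then reverse, serve below (descending): [4, 2]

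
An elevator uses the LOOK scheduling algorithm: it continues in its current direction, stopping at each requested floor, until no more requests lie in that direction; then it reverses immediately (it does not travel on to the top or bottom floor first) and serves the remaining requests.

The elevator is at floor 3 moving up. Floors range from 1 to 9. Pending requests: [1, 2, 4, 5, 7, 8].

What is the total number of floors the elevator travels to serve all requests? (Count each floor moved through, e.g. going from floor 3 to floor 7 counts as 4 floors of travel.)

Start at floor 3 moving up, LOOK stop order: [4, 5, 7, 8, 2, 1]
  3 → 4: |4-3| = 1, total = 1
  4 → 5: |5-4| = 1, total = 2
  5 → 7: |7-5| = 2, total = 4
  7 → 8: |8-7| = 1, total = 5
  8 → 2: |2-8| = 6, total = 11
  2 → 1: |1-2| = 1, total = 12

Answer: 12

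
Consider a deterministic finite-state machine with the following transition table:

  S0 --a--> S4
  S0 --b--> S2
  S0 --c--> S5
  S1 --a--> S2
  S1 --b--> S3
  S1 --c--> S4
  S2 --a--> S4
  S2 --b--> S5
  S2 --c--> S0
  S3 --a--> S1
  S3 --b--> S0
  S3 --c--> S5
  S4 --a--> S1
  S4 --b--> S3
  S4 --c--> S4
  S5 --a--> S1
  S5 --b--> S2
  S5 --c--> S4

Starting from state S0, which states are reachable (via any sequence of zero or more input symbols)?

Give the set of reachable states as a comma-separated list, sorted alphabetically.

BFS from S0:
  visit S0: S0--a-->S4 (new), S0--b-->S2 (new), S0--c-->S5 (new)
  visit S4: S4--a-->S1 (new), S4--b-->S3 (new), S4--c-->S4 (seen)
  visit S2: S2--a-->S4 (seen), S2--b-->S5 (seen), S2--c-->S0 (seen)
  visit S5: S5--a-->S1 (seen), S5--b-->S2 (seen), S5--c-->S4 (seen)
  visit S1: S1--a-->S2 (seen), S1--b-->S3 (seen), S1--c-->S4 (seen)
  visit S3: S3--a-->S1 (seen), S3--b-->S0 (seen), S3--c-->S5 (seen)

Answer: S0, S1, S2, S3, S4, S5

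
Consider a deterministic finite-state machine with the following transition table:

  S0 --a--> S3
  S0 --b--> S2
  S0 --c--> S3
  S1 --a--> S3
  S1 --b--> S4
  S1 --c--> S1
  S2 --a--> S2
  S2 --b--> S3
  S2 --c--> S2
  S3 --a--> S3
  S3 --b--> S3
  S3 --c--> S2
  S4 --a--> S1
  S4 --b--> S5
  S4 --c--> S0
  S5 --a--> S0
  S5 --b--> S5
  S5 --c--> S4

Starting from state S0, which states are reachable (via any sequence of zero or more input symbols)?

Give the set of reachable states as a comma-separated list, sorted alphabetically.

BFS from S0:
  visit S0: S0--a-->S3 (new), S0--b-->S2 (new), S0--c-->S3 (seen)
  visit S3: S3--a-->S3 (seen), S3--b-->S3 (seen), S3--c-->S2 (seen)
  visit S2: S2--a-->S2 (seen), S2--b-->S3 (seen), S2--c-->S2 (seen)

Answer: S0, S2, S3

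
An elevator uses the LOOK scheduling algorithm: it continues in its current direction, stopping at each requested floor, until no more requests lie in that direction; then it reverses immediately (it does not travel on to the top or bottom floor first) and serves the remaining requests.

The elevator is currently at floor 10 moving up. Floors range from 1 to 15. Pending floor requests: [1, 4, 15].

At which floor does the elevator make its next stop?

Current floor: 10, direction: up
Requests above: [15]
Requests below: [1, 4]
Moving up and requests lie above → nearest above is min([15]) = 15

Answer: 15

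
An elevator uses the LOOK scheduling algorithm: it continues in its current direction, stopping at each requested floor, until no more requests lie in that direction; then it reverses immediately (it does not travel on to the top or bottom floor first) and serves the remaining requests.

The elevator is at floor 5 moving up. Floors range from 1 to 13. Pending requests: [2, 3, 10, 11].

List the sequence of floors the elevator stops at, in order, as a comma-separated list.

Answer: 10, 11, 3, 2

Derivation:
Current: 5, moving UP
Serve above first (ascending): [10, 11]
Then reverse, serve below (descending): [3, 2]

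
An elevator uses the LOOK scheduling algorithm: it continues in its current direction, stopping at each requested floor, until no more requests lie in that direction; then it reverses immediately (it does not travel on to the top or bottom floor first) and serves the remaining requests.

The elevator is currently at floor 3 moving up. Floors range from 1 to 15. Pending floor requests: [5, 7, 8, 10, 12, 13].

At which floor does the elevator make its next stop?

Current floor: 3, direction: up
Requests above: [5, 7, 8, 10, 12, 13]
Requests below: []
Moving up and requests lie above → nearest above is min([5, 7, 8, 10, 12, 13]) = 5

Answer: 5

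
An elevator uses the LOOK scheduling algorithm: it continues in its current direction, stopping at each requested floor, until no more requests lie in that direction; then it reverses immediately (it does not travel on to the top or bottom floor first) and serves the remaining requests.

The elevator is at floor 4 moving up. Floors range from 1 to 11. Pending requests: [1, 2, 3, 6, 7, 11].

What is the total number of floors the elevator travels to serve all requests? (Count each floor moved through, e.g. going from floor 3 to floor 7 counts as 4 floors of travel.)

Start at floor 4 moving up, LOOK stop order: [6, 7, 11, 3, 2, 1]
  4 → 6: |6-4| = 2, total = 2
  6 → 7: |7-6| = 1, total = 3
  7 → 11: |11-7| = 4, total = 7
  11 → 3: |3-11| = 8, total = 15
  3 → 2: |2-3| = 1, total = 16
  2 → 1: |1-2| = 1, total = 17

Answer: 17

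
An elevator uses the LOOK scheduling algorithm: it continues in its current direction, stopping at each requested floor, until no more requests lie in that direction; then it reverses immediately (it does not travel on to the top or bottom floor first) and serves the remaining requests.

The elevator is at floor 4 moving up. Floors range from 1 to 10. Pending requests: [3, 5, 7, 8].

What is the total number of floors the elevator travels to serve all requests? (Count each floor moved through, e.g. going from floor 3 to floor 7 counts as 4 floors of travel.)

Start at floor 4 moving up, LOOK stop order: [5, 7, 8, 3]
  4 → 5: |5-4| = 1, total = 1
  5 → 7: |7-5| = 2, total = 3
  7 → 8: |8-7| = 1, total = 4
  8 → 3: |3-8| = 5, total = 9

Answer: 9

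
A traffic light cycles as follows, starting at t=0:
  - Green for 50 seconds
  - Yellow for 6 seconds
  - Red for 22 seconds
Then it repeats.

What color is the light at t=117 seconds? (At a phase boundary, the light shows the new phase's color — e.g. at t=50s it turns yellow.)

Answer: green

Derivation:
Cycle length = 50 + 6 + 22 = 78s
t = 117, phase_t = 117 mod 78 = 39
39 < 50 (green end) → GREEN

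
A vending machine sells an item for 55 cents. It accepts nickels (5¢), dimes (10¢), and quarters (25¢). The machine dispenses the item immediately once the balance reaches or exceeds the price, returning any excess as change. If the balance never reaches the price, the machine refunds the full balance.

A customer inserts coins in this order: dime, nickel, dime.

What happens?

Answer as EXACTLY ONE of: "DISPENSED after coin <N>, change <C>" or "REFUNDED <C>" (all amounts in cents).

Answer: REFUNDED 25

Derivation:
Price: 55¢
Coin 1 (dime, 10¢): balance = 10¢
Coin 2 (nickel, 5¢): balance = 15¢
Coin 3 (dime, 10¢): balance = 25¢
All coins inserted, balance 25¢ < price 55¢ → REFUND 25¢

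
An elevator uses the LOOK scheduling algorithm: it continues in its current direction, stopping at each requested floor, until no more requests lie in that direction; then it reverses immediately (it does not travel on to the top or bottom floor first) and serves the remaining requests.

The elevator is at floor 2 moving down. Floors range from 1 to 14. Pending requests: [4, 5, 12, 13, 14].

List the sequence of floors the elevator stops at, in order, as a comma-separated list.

Answer: 4, 5, 12, 13, 14

Derivation:
Current: 2, moving DOWN
Serve below first (descending): []
Then reverse, serve above (ascending): [4, 5, 12, 13, 14]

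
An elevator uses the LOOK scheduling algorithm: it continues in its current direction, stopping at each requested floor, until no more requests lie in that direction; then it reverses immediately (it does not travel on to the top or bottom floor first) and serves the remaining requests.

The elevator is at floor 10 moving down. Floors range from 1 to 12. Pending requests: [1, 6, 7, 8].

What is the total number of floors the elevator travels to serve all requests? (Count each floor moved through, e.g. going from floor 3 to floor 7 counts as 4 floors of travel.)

Answer: 9

Derivation:
Start at floor 10 moving down, LOOK stop order: [8, 7, 6, 1]
  10 → 8: |8-10| = 2, total = 2
  8 → 7: |7-8| = 1, total = 3
  7 → 6: |6-7| = 1, total = 4
  6 → 1: |1-6| = 5, total = 9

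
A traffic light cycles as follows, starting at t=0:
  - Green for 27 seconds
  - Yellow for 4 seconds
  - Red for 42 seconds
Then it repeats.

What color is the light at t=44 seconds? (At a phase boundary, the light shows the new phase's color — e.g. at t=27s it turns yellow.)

Cycle length = 27 + 4 + 42 = 73s
t = 44, phase_t = 44 mod 73 = 44
44 >= 31 → RED

Answer: red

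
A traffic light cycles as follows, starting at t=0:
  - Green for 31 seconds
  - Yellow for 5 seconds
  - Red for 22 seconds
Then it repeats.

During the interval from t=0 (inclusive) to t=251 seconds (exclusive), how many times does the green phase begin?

Cycle = 31+5+22 = 58s
green phase starts at t = k*58 + 0 for k=0,1,2,...
Need k*58+0 < 251 → k < 4.328
k ∈ {0, ..., 4} → 5 starts

Answer: 5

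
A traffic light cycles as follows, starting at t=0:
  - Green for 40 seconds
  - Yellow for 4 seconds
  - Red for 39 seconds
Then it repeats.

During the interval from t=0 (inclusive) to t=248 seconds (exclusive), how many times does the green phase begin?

Answer: 3

Derivation:
Cycle = 40+4+39 = 83s
green phase starts at t = k*83 + 0 for k=0,1,2,...
Need k*83+0 < 248 → k < 2.988
k ∈ {0, ..., 2} → 3 starts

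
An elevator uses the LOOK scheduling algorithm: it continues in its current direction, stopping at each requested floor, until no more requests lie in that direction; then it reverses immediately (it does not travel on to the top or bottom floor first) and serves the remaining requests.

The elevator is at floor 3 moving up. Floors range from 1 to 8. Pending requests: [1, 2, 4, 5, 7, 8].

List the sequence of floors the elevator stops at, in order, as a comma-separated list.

Current: 3, moving UP
Serve above first (ascending): [4, 5, 7, 8]
Then reverse, serve below (descending): [2, 1]

Answer: 4, 5, 7, 8, 2, 1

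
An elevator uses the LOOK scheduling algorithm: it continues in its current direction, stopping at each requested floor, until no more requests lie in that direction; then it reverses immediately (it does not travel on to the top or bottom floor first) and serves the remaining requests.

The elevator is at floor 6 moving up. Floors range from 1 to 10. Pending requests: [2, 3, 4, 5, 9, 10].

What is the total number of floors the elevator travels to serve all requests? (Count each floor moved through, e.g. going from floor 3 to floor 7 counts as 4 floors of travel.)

Answer: 12

Derivation:
Start at floor 6 moving up, LOOK stop order: [9, 10, 5, 4, 3, 2]
  6 → 9: |9-6| = 3, total = 3
  9 → 10: |10-9| = 1, total = 4
  10 → 5: |5-10| = 5, total = 9
  5 → 4: |4-5| = 1, total = 10
  4 → 3: |3-4| = 1, total = 11
  3 → 2: |2-3| = 1, total = 12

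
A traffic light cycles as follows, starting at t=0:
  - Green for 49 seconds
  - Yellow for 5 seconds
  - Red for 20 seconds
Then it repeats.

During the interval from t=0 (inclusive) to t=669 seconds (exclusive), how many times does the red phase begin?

Answer: 9

Derivation:
Cycle = 49+5+20 = 74s
red phase starts at t = k*74 + 54 for k=0,1,2,...
Need k*74+54 < 669 → k < 8.311
k ∈ {0, ..., 8} → 9 starts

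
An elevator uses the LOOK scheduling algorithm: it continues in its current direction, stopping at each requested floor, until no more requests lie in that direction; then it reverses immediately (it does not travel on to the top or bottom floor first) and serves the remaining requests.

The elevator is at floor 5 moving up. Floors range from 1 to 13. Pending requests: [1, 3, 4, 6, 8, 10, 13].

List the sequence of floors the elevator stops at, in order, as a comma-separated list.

Answer: 6, 8, 10, 13, 4, 3, 1

Derivation:
Current: 5, moving UP
Serve above first (ascending): [6, 8, 10, 13]
Then reverse, serve below (descending): [4, 3, 1]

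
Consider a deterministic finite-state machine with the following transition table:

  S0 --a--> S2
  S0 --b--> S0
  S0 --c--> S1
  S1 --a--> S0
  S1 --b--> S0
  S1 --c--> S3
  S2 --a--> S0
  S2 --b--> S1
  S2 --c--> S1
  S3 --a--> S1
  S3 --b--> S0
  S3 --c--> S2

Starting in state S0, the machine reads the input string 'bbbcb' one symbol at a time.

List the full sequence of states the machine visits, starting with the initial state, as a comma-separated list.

Answer: S0, S0, S0, S0, S1, S0

Derivation:
Start: S0
  read 'b': S0 --b--> S0
  read 'b': S0 --b--> S0
  read 'b': S0 --b--> S0
  read 'c': S0 --c--> S1
  read 'b': S1 --b--> S0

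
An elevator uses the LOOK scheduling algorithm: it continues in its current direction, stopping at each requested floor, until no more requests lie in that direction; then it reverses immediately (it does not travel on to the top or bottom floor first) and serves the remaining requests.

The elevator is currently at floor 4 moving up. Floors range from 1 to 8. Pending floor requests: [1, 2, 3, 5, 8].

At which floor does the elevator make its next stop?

Answer: 5

Derivation:
Current floor: 4, direction: up
Requests above: [5, 8]
Requests below: [1, 2, 3]
Moving up and requests lie above → nearest above is min([5, 8]) = 5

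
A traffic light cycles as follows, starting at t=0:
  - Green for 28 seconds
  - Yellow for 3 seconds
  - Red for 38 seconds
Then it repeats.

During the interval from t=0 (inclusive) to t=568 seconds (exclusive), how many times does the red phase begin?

Cycle = 28+3+38 = 69s
red phase starts at t = k*69 + 31 for k=0,1,2,...
Need k*69+31 < 568 → k < 7.783
k ∈ {0, ..., 7} → 8 starts

Answer: 8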